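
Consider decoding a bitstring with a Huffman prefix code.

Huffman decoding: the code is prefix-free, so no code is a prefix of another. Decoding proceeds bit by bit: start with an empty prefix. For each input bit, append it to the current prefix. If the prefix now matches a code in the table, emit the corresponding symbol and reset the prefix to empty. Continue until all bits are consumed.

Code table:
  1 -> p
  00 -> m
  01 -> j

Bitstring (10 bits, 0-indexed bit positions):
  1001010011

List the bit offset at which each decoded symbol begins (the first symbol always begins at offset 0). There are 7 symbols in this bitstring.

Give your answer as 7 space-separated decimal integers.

Bit 0: prefix='1' -> emit 'p', reset
Bit 1: prefix='0' (no match yet)
Bit 2: prefix='00' -> emit 'm', reset
Bit 3: prefix='1' -> emit 'p', reset
Bit 4: prefix='0' (no match yet)
Bit 5: prefix='01' -> emit 'j', reset
Bit 6: prefix='0' (no match yet)
Bit 7: prefix='00' -> emit 'm', reset
Bit 8: prefix='1' -> emit 'p', reset
Bit 9: prefix='1' -> emit 'p', reset

Answer: 0 1 3 4 6 8 9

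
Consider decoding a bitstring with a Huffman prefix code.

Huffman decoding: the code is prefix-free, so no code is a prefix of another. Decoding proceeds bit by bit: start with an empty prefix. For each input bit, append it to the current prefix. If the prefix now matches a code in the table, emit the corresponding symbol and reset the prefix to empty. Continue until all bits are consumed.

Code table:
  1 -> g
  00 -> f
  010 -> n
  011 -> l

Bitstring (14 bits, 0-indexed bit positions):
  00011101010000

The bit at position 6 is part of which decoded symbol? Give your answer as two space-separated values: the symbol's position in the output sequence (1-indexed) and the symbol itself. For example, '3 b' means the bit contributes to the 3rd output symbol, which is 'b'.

Bit 0: prefix='0' (no match yet)
Bit 1: prefix='00' -> emit 'f', reset
Bit 2: prefix='0' (no match yet)
Bit 3: prefix='01' (no match yet)
Bit 4: prefix='011' -> emit 'l', reset
Bit 5: prefix='1' -> emit 'g', reset
Bit 6: prefix='0' (no match yet)
Bit 7: prefix='01' (no match yet)
Bit 8: prefix='010' -> emit 'n', reset
Bit 9: prefix='1' -> emit 'g', reset
Bit 10: prefix='0' (no match yet)

Answer: 4 n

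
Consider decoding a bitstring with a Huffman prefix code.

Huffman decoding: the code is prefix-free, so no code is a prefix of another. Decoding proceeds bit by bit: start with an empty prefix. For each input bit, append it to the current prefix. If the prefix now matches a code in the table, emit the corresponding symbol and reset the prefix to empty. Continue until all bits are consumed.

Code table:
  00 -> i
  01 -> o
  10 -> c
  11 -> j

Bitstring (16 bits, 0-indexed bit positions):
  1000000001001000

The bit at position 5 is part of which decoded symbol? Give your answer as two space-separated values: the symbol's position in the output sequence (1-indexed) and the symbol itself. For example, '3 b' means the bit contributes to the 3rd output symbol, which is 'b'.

Answer: 3 i

Derivation:
Bit 0: prefix='1' (no match yet)
Bit 1: prefix='10' -> emit 'c', reset
Bit 2: prefix='0' (no match yet)
Bit 3: prefix='00' -> emit 'i', reset
Bit 4: prefix='0' (no match yet)
Bit 5: prefix='00' -> emit 'i', reset
Bit 6: prefix='0' (no match yet)
Bit 7: prefix='00' -> emit 'i', reset
Bit 8: prefix='0' (no match yet)
Bit 9: prefix='01' -> emit 'o', reset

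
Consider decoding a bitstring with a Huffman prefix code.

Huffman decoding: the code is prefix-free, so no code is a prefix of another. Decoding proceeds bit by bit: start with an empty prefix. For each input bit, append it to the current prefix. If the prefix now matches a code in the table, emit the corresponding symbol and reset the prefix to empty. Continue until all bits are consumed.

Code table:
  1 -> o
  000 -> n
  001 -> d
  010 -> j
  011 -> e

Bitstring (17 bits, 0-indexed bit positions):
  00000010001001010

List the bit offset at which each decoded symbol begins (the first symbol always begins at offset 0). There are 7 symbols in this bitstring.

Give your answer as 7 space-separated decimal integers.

Answer: 0 3 6 7 10 11 14

Derivation:
Bit 0: prefix='0' (no match yet)
Bit 1: prefix='00' (no match yet)
Bit 2: prefix='000' -> emit 'n', reset
Bit 3: prefix='0' (no match yet)
Bit 4: prefix='00' (no match yet)
Bit 5: prefix='000' -> emit 'n', reset
Bit 6: prefix='1' -> emit 'o', reset
Bit 7: prefix='0' (no match yet)
Bit 8: prefix='00' (no match yet)
Bit 9: prefix='000' -> emit 'n', reset
Bit 10: prefix='1' -> emit 'o', reset
Bit 11: prefix='0' (no match yet)
Bit 12: prefix='00' (no match yet)
Bit 13: prefix='001' -> emit 'd', reset
Bit 14: prefix='0' (no match yet)
Bit 15: prefix='01' (no match yet)
Bit 16: prefix='010' -> emit 'j', reset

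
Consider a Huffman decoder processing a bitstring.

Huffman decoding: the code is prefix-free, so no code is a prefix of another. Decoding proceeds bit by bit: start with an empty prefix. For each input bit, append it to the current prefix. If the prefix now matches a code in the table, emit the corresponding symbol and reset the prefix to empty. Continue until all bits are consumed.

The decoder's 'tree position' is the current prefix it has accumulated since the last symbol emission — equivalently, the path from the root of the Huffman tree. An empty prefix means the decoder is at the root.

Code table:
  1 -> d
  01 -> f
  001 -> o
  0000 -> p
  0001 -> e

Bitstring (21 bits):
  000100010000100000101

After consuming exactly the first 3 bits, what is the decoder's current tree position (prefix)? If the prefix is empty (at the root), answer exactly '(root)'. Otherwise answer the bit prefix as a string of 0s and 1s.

Answer: 000

Derivation:
Bit 0: prefix='0' (no match yet)
Bit 1: prefix='00' (no match yet)
Bit 2: prefix='000' (no match yet)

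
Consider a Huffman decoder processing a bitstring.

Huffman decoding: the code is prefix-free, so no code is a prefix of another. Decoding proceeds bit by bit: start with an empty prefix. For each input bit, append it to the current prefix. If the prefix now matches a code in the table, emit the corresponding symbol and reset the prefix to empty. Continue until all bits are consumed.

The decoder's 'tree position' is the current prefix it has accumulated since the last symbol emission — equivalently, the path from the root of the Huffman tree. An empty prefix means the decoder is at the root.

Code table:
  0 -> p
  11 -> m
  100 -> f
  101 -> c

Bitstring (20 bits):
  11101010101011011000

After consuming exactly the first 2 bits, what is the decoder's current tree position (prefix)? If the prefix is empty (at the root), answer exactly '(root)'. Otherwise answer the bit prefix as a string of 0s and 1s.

Bit 0: prefix='1' (no match yet)
Bit 1: prefix='11' -> emit 'm', reset

Answer: (root)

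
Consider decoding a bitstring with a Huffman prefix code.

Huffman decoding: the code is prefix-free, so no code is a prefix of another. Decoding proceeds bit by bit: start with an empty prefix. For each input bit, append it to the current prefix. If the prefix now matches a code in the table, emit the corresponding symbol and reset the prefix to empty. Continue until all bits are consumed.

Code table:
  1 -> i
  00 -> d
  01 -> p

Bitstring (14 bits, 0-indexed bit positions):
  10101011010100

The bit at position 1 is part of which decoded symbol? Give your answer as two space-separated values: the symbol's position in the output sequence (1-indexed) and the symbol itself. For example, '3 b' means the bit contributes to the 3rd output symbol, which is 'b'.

Bit 0: prefix='1' -> emit 'i', reset
Bit 1: prefix='0' (no match yet)
Bit 2: prefix='01' -> emit 'p', reset
Bit 3: prefix='0' (no match yet)
Bit 4: prefix='01' -> emit 'p', reset
Bit 5: prefix='0' (no match yet)

Answer: 2 p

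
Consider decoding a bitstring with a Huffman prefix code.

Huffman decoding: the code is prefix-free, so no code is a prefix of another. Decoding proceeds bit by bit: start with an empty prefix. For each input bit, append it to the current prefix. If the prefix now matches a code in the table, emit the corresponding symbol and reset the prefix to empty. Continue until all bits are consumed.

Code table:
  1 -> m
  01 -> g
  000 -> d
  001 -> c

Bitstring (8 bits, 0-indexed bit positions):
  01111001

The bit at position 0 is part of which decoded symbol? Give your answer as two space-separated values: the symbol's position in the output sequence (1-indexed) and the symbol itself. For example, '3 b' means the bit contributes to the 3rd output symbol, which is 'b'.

Answer: 1 g

Derivation:
Bit 0: prefix='0' (no match yet)
Bit 1: prefix='01' -> emit 'g', reset
Bit 2: prefix='1' -> emit 'm', reset
Bit 3: prefix='1' -> emit 'm', reset
Bit 4: prefix='1' -> emit 'm', reset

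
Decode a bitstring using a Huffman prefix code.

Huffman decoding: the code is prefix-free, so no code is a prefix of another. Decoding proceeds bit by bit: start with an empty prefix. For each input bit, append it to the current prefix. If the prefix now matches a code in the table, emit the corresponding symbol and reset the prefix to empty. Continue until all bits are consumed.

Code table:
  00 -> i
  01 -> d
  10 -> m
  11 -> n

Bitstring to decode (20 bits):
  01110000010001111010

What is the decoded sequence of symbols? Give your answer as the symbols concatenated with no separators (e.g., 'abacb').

Answer: dniididnmm

Derivation:
Bit 0: prefix='0' (no match yet)
Bit 1: prefix='01' -> emit 'd', reset
Bit 2: prefix='1' (no match yet)
Bit 3: prefix='11' -> emit 'n', reset
Bit 4: prefix='0' (no match yet)
Bit 5: prefix='00' -> emit 'i', reset
Bit 6: prefix='0' (no match yet)
Bit 7: prefix='00' -> emit 'i', reset
Bit 8: prefix='0' (no match yet)
Bit 9: prefix='01' -> emit 'd', reset
Bit 10: prefix='0' (no match yet)
Bit 11: prefix='00' -> emit 'i', reset
Bit 12: prefix='0' (no match yet)
Bit 13: prefix='01' -> emit 'd', reset
Bit 14: prefix='1' (no match yet)
Bit 15: prefix='11' -> emit 'n', reset
Bit 16: prefix='1' (no match yet)
Bit 17: prefix='10' -> emit 'm', reset
Bit 18: prefix='1' (no match yet)
Bit 19: prefix='10' -> emit 'm', reset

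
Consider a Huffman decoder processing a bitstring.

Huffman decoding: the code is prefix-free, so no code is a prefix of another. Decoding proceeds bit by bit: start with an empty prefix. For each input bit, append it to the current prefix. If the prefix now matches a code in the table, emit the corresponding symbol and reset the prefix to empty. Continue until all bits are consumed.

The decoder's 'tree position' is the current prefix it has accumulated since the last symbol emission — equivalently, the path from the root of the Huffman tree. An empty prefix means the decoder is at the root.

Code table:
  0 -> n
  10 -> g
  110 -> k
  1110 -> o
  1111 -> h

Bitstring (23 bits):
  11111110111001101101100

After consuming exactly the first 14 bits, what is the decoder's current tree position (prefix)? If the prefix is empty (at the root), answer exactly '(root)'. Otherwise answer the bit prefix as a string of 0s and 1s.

Bit 0: prefix='1' (no match yet)
Bit 1: prefix='11' (no match yet)
Bit 2: prefix='111' (no match yet)
Bit 3: prefix='1111' -> emit 'h', reset
Bit 4: prefix='1' (no match yet)
Bit 5: prefix='11' (no match yet)
Bit 6: prefix='111' (no match yet)
Bit 7: prefix='1110' -> emit 'o', reset
Bit 8: prefix='1' (no match yet)
Bit 9: prefix='11' (no match yet)
Bit 10: prefix='111' (no match yet)
Bit 11: prefix='1110' -> emit 'o', reset
Bit 12: prefix='0' -> emit 'n', reset
Bit 13: prefix='1' (no match yet)

Answer: 1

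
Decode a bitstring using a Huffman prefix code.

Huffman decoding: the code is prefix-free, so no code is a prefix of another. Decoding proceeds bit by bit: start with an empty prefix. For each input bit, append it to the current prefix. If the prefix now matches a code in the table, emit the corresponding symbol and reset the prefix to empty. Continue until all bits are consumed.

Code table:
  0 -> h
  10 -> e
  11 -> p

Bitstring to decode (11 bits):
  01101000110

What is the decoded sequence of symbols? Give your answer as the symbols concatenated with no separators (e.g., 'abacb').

Answer: hphehhph

Derivation:
Bit 0: prefix='0' -> emit 'h', reset
Bit 1: prefix='1' (no match yet)
Bit 2: prefix='11' -> emit 'p', reset
Bit 3: prefix='0' -> emit 'h', reset
Bit 4: prefix='1' (no match yet)
Bit 5: prefix='10' -> emit 'e', reset
Bit 6: prefix='0' -> emit 'h', reset
Bit 7: prefix='0' -> emit 'h', reset
Bit 8: prefix='1' (no match yet)
Bit 9: prefix='11' -> emit 'p', reset
Bit 10: prefix='0' -> emit 'h', reset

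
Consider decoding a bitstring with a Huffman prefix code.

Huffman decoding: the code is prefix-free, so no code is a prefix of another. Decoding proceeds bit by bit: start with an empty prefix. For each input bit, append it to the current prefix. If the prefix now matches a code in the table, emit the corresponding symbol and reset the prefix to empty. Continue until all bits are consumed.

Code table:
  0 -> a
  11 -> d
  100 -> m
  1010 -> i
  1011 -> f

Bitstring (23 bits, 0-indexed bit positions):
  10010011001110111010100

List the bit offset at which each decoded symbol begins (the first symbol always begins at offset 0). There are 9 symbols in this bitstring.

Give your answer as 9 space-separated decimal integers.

Bit 0: prefix='1' (no match yet)
Bit 1: prefix='10' (no match yet)
Bit 2: prefix='100' -> emit 'm', reset
Bit 3: prefix='1' (no match yet)
Bit 4: prefix='10' (no match yet)
Bit 5: prefix='100' -> emit 'm', reset
Bit 6: prefix='1' (no match yet)
Bit 7: prefix='11' -> emit 'd', reset
Bit 8: prefix='0' -> emit 'a', reset
Bit 9: prefix='0' -> emit 'a', reset
Bit 10: prefix='1' (no match yet)
Bit 11: prefix='11' -> emit 'd', reset
Bit 12: prefix='1' (no match yet)
Bit 13: prefix='10' (no match yet)
Bit 14: prefix='101' (no match yet)
Bit 15: prefix='1011' -> emit 'f', reset
Bit 16: prefix='1' (no match yet)
Bit 17: prefix='10' (no match yet)
Bit 18: prefix='101' (no match yet)
Bit 19: prefix='1010' -> emit 'i', reset
Bit 20: prefix='1' (no match yet)
Bit 21: prefix='10' (no match yet)
Bit 22: prefix='100' -> emit 'm', reset

Answer: 0 3 6 8 9 10 12 16 20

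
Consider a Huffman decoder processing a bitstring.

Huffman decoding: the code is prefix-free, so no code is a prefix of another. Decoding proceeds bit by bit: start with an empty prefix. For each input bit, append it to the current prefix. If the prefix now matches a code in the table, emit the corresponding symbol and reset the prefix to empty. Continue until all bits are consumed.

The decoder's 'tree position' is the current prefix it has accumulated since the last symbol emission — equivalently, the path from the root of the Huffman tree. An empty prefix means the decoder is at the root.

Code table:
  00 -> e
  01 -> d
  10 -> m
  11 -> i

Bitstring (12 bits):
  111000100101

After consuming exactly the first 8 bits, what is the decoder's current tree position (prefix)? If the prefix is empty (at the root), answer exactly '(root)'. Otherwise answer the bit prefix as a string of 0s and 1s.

Bit 0: prefix='1' (no match yet)
Bit 1: prefix='11' -> emit 'i', reset
Bit 2: prefix='1' (no match yet)
Bit 3: prefix='10' -> emit 'm', reset
Bit 4: prefix='0' (no match yet)
Bit 5: prefix='00' -> emit 'e', reset
Bit 6: prefix='1' (no match yet)
Bit 7: prefix='10' -> emit 'm', reset

Answer: (root)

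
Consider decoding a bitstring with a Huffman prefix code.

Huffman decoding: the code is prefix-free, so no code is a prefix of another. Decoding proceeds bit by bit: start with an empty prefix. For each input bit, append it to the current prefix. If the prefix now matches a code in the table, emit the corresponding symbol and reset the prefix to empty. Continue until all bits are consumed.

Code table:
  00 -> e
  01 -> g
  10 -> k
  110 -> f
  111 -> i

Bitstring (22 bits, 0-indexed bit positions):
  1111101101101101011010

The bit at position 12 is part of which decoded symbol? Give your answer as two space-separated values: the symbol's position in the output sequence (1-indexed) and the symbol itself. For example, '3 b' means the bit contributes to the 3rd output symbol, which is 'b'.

Answer: 5 f

Derivation:
Bit 0: prefix='1' (no match yet)
Bit 1: prefix='11' (no match yet)
Bit 2: prefix='111' -> emit 'i', reset
Bit 3: prefix='1' (no match yet)
Bit 4: prefix='11' (no match yet)
Bit 5: prefix='110' -> emit 'f', reset
Bit 6: prefix='1' (no match yet)
Bit 7: prefix='11' (no match yet)
Bit 8: prefix='110' -> emit 'f', reset
Bit 9: prefix='1' (no match yet)
Bit 10: prefix='11' (no match yet)
Bit 11: prefix='110' -> emit 'f', reset
Bit 12: prefix='1' (no match yet)
Bit 13: prefix='11' (no match yet)
Bit 14: prefix='110' -> emit 'f', reset
Bit 15: prefix='1' (no match yet)
Bit 16: prefix='10' -> emit 'k', reset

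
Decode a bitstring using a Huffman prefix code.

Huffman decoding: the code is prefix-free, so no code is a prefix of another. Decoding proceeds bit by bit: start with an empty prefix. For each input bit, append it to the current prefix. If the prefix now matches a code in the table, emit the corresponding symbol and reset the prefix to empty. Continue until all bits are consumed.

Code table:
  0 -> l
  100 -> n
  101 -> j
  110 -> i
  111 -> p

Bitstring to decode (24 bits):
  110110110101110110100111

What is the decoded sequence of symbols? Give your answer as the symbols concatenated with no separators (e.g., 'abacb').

Answer: iiijiinp

Derivation:
Bit 0: prefix='1' (no match yet)
Bit 1: prefix='11' (no match yet)
Bit 2: prefix='110' -> emit 'i', reset
Bit 3: prefix='1' (no match yet)
Bit 4: prefix='11' (no match yet)
Bit 5: prefix='110' -> emit 'i', reset
Bit 6: prefix='1' (no match yet)
Bit 7: prefix='11' (no match yet)
Bit 8: prefix='110' -> emit 'i', reset
Bit 9: prefix='1' (no match yet)
Bit 10: prefix='10' (no match yet)
Bit 11: prefix='101' -> emit 'j', reset
Bit 12: prefix='1' (no match yet)
Bit 13: prefix='11' (no match yet)
Bit 14: prefix='110' -> emit 'i', reset
Bit 15: prefix='1' (no match yet)
Bit 16: prefix='11' (no match yet)
Bit 17: prefix='110' -> emit 'i', reset
Bit 18: prefix='1' (no match yet)
Bit 19: prefix='10' (no match yet)
Bit 20: prefix='100' -> emit 'n', reset
Bit 21: prefix='1' (no match yet)
Bit 22: prefix='11' (no match yet)
Bit 23: prefix='111' -> emit 'p', reset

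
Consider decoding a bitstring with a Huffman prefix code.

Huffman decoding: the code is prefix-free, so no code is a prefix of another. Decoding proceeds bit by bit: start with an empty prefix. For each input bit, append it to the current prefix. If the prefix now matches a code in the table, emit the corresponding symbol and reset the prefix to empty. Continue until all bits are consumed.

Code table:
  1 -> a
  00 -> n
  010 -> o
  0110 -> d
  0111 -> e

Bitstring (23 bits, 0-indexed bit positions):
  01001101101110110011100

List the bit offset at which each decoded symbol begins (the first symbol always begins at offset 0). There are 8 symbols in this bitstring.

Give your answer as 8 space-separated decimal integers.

Answer: 0 3 7 8 9 13 17 21

Derivation:
Bit 0: prefix='0' (no match yet)
Bit 1: prefix='01' (no match yet)
Bit 2: prefix='010' -> emit 'o', reset
Bit 3: prefix='0' (no match yet)
Bit 4: prefix='01' (no match yet)
Bit 5: prefix='011' (no match yet)
Bit 6: prefix='0110' -> emit 'd', reset
Bit 7: prefix='1' -> emit 'a', reset
Bit 8: prefix='1' -> emit 'a', reset
Bit 9: prefix='0' (no match yet)
Bit 10: prefix='01' (no match yet)
Bit 11: prefix='011' (no match yet)
Bit 12: prefix='0111' -> emit 'e', reset
Bit 13: prefix='0' (no match yet)
Bit 14: prefix='01' (no match yet)
Bit 15: prefix='011' (no match yet)
Bit 16: prefix='0110' -> emit 'd', reset
Bit 17: prefix='0' (no match yet)
Bit 18: prefix='01' (no match yet)
Bit 19: prefix='011' (no match yet)
Bit 20: prefix='0111' -> emit 'e', reset
Bit 21: prefix='0' (no match yet)
Bit 22: prefix='00' -> emit 'n', reset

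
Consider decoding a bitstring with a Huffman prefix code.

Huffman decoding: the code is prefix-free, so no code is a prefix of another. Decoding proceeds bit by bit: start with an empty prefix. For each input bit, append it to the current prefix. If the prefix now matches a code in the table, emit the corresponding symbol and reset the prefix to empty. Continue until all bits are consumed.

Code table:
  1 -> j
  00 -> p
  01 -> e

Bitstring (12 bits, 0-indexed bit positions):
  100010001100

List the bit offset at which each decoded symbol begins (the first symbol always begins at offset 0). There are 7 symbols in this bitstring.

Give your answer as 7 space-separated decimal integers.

Bit 0: prefix='1' -> emit 'j', reset
Bit 1: prefix='0' (no match yet)
Bit 2: prefix='00' -> emit 'p', reset
Bit 3: prefix='0' (no match yet)
Bit 4: prefix='01' -> emit 'e', reset
Bit 5: prefix='0' (no match yet)
Bit 6: prefix='00' -> emit 'p', reset
Bit 7: prefix='0' (no match yet)
Bit 8: prefix='01' -> emit 'e', reset
Bit 9: prefix='1' -> emit 'j', reset
Bit 10: prefix='0' (no match yet)
Bit 11: prefix='00' -> emit 'p', reset

Answer: 0 1 3 5 7 9 10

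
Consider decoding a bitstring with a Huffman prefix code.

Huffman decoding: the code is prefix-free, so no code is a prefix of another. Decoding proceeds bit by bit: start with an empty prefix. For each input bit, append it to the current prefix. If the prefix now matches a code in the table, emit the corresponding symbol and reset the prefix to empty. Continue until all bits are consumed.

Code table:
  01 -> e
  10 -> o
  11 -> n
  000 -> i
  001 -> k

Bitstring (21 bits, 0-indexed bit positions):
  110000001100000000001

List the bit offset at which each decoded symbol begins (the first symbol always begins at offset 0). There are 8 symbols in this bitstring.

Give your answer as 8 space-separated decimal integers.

Answer: 0 2 5 8 10 13 16 19

Derivation:
Bit 0: prefix='1' (no match yet)
Bit 1: prefix='11' -> emit 'n', reset
Bit 2: prefix='0' (no match yet)
Bit 3: prefix='00' (no match yet)
Bit 4: prefix='000' -> emit 'i', reset
Bit 5: prefix='0' (no match yet)
Bit 6: prefix='00' (no match yet)
Bit 7: prefix='000' -> emit 'i', reset
Bit 8: prefix='1' (no match yet)
Bit 9: prefix='11' -> emit 'n', reset
Bit 10: prefix='0' (no match yet)
Bit 11: prefix='00' (no match yet)
Bit 12: prefix='000' -> emit 'i', reset
Bit 13: prefix='0' (no match yet)
Bit 14: prefix='00' (no match yet)
Bit 15: prefix='000' -> emit 'i', reset
Bit 16: prefix='0' (no match yet)
Bit 17: prefix='00' (no match yet)
Bit 18: prefix='000' -> emit 'i', reset
Bit 19: prefix='0' (no match yet)
Bit 20: prefix='01' -> emit 'e', reset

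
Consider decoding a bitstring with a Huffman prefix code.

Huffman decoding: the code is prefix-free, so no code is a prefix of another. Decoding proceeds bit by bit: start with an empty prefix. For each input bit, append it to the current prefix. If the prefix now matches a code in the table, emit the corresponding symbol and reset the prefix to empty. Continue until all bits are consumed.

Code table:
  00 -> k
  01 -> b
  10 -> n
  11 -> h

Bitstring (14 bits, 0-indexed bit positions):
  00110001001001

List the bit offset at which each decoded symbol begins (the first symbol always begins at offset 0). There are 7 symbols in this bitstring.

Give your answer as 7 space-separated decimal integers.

Bit 0: prefix='0' (no match yet)
Bit 1: prefix='00' -> emit 'k', reset
Bit 2: prefix='1' (no match yet)
Bit 3: prefix='11' -> emit 'h', reset
Bit 4: prefix='0' (no match yet)
Bit 5: prefix='00' -> emit 'k', reset
Bit 6: prefix='0' (no match yet)
Bit 7: prefix='01' -> emit 'b', reset
Bit 8: prefix='0' (no match yet)
Bit 9: prefix='00' -> emit 'k', reset
Bit 10: prefix='1' (no match yet)
Bit 11: prefix='10' -> emit 'n', reset
Bit 12: prefix='0' (no match yet)
Bit 13: prefix='01' -> emit 'b', reset

Answer: 0 2 4 6 8 10 12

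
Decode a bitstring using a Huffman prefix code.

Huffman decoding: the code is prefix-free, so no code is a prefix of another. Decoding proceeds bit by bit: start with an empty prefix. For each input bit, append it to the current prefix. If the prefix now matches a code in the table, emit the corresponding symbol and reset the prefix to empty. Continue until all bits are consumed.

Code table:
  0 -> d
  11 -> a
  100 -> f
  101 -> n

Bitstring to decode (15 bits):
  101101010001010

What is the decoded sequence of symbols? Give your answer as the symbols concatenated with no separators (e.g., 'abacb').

Bit 0: prefix='1' (no match yet)
Bit 1: prefix='10' (no match yet)
Bit 2: prefix='101' -> emit 'n', reset
Bit 3: prefix='1' (no match yet)
Bit 4: prefix='10' (no match yet)
Bit 5: prefix='101' -> emit 'n', reset
Bit 6: prefix='0' -> emit 'd', reset
Bit 7: prefix='1' (no match yet)
Bit 8: prefix='10' (no match yet)
Bit 9: prefix='100' -> emit 'f', reset
Bit 10: prefix='0' -> emit 'd', reset
Bit 11: prefix='1' (no match yet)
Bit 12: prefix='10' (no match yet)
Bit 13: prefix='101' -> emit 'n', reset
Bit 14: prefix='0' -> emit 'd', reset

Answer: nndfdnd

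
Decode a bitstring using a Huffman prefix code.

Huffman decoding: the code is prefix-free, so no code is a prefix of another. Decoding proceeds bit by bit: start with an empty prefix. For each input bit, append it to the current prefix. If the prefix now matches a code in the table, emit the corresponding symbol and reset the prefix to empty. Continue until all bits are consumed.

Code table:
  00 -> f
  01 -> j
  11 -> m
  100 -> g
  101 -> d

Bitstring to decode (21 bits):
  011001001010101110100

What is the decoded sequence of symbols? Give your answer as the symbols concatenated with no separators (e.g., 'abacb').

Answer: jggdjjmjf

Derivation:
Bit 0: prefix='0' (no match yet)
Bit 1: prefix='01' -> emit 'j', reset
Bit 2: prefix='1' (no match yet)
Bit 3: prefix='10' (no match yet)
Bit 4: prefix='100' -> emit 'g', reset
Bit 5: prefix='1' (no match yet)
Bit 6: prefix='10' (no match yet)
Bit 7: prefix='100' -> emit 'g', reset
Bit 8: prefix='1' (no match yet)
Bit 9: prefix='10' (no match yet)
Bit 10: prefix='101' -> emit 'd', reset
Bit 11: prefix='0' (no match yet)
Bit 12: prefix='01' -> emit 'j', reset
Bit 13: prefix='0' (no match yet)
Bit 14: prefix='01' -> emit 'j', reset
Bit 15: prefix='1' (no match yet)
Bit 16: prefix='11' -> emit 'm', reset
Bit 17: prefix='0' (no match yet)
Bit 18: prefix='01' -> emit 'j', reset
Bit 19: prefix='0' (no match yet)
Bit 20: prefix='00' -> emit 'f', reset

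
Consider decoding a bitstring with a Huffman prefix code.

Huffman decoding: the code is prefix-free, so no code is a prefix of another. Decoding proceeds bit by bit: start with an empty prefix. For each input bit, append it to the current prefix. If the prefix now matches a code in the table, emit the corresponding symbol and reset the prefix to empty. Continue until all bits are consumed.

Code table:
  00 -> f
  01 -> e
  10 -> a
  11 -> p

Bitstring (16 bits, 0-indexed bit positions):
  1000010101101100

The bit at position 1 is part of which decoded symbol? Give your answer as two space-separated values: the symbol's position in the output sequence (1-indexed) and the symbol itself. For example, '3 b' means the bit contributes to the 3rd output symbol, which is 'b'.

Answer: 1 a

Derivation:
Bit 0: prefix='1' (no match yet)
Bit 1: prefix='10' -> emit 'a', reset
Bit 2: prefix='0' (no match yet)
Bit 3: prefix='00' -> emit 'f', reset
Bit 4: prefix='0' (no match yet)
Bit 5: prefix='01' -> emit 'e', reset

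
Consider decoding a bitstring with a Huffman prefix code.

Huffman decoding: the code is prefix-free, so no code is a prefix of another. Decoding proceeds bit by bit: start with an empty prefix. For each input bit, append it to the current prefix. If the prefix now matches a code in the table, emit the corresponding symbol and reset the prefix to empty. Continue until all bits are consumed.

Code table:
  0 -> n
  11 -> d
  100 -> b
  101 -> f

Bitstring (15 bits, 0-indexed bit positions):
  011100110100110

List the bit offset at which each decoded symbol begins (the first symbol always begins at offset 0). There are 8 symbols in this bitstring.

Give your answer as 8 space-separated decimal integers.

Answer: 0 1 3 6 8 9 12 14

Derivation:
Bit 0: prefix='0' -> emit 'n', reset
Bit 1: prefix='1' (no match yet)
Bit 2: prefix='11' -> emit 'd', reset
Bit 3: prefix='1' (no match yet)
Bit 4: prefix='10' (no match yet)
Bit 5: prefix='100' -> emit 'b', reset
Bit 6: prefix='1' (no match yet)
Bit 7: prefix='11' -> emit 'd', reset
Bit 8: prefix='0' -> emit 'n', reset
Bit 9: prefix='1' (no match yet)
Bit 10: prefix='10' (no match yet)
Bit 11: prefix='100' -> emit 'b', reset
Bit 12: prefix='1' (no match yet)
Bit 13: prefix='11' -> emit 'd', reset
Bit 14: prefix='0' -> emit 'n', reset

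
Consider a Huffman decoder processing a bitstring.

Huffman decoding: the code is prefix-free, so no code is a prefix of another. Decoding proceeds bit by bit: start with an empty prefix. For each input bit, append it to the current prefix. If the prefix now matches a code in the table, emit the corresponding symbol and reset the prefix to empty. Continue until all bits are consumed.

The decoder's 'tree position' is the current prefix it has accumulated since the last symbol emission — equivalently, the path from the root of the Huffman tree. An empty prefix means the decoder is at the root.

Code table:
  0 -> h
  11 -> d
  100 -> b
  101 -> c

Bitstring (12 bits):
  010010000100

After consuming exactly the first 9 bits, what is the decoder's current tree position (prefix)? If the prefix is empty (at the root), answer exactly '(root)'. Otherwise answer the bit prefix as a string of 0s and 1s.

Bit 0: prefix='0' -> emit 'h', reset
Bit 1: prefix='1' (no match yet)
Bit 2: prefix='10' (no match yet)
Bit 3: prefix='100' -> emit 'b', reset
Bit 4: prefix='1' (no match yet)
Bit 5: prefix='10' (no match yet)
Bit 6: prefix='100' -> emit 'b', reset
Bit 7: prefix='0' -> emit 'h', reset
Bit 8: prefix='0' -> emit 'h', reset

Answer: (root)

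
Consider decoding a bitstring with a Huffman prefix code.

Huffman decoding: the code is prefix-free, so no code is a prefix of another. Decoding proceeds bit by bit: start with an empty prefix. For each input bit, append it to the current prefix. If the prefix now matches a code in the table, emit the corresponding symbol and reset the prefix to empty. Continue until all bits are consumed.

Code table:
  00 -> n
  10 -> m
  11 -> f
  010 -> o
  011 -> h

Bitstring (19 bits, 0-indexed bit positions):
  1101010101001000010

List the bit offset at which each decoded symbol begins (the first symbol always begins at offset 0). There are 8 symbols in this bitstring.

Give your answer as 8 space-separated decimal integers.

Bit 0: prefix='1' (no match yet)
Bit 1: prefix='11' -> emit 'f', reset
Bit 2: prefix='0' (no match yet)
Bit 3: prefix='01' (no match yet)
Bit 4: prefix='010' -> emit 'o', reset
Bit 5: prefix='1' (no match yet)
Bit 6: prefix='10' -> emit 'm', reset
Bit 7: prefix='1' (no match yet)
Bit 8: prefix='10' -> emit 'm', reset
Bit 9: prefix='1' (no match yet)
Bit 10: prefix='10' -> emit 'm', reset
Bit 11: prefix='0' (no match yet)
Bit 12: prefix='01' (no match yet)
Bit 13: prefix='010' -> emit 'o', reset
Bit 14: prefix='0' (no match yet)
Bit 15: prefix='00' -> emit 'n', reset
Bit 16: prefix='0' (no match yet)
Bit 17: prefix='01' (no match yet)
Bit 18: prefix='010' -> emit 'o', reset

Answer: 0 2 5 7 9 11 14 16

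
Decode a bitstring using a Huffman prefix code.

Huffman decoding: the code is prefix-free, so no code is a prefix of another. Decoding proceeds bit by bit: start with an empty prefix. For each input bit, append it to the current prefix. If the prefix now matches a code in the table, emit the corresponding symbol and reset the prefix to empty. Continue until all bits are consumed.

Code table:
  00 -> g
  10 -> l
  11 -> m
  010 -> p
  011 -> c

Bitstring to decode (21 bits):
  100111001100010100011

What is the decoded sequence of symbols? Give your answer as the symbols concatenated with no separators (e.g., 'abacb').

Answer: lclcgplgm

Derivation:
Bit 0: prefix='1' (no match yet)
Bit 1: prefix='10' -> emit 'l', reset
Bit 2: prefix='0' (no match yet)
Bit 3: prefix='01' (no match yet)
Bit 4: prefix='011' -> emit 'c', reset
Bit 5: prefix='1' (no match yet)
Bit 6: prefix='10' -> emit 'l', reset
Bit 7: prefix='0' (no match yet)
Bit 8: prefix='01' (no match yet)
Bit 9: prefix='011' -> emit 'c', reset
Bit 10: prefix='0' (no match yet)
Bit 11: prefix='00' -> emit 'g', reset
Bit 12: prefix='0' (no match yet)
Bit 13: prefix='01' (no match yet)
Bit 14: prefix='010' -> emit 'p', reset
Bit 15: prefix='1' (no match yet)
Bit 16: prefix='10' -> emit 'l', reset
Bit 17: prefix='0' (no match yet)
Bit 18: prefix='00' -> emit 'g', reset
Bit 19: prefix='1' (no match yet)
Bit 20: prefix='11' -> emit 'm', reset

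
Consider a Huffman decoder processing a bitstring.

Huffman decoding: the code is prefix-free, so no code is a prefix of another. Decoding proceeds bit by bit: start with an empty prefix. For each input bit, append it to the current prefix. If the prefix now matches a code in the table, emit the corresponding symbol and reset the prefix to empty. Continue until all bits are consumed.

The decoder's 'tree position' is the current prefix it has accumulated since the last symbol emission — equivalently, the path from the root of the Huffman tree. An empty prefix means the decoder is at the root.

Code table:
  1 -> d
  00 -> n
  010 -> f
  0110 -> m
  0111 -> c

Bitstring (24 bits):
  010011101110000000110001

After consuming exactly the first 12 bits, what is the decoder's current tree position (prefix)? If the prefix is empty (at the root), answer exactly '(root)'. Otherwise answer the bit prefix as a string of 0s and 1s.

Answer: 0

Derivation:
Bit 0: prefix='0' (no match yet)
Bit 1: prefix='01' (no match yet)
Bit 2: prefix='010' -> emit 'f', reset
Bit 3: prefix='0' (no match yet)
Bit 4: prefix='01' (no match yet)
Bit 5: prefix='011' (no match yet)
Bit 6: prefix='0111' -> emit 'c', reset
Bit 7: prefix='0' (no match yet)
Bit 8: prefix='01' (no match yet)
Bit 9: prefix='011' (no match yet)
Bit 10: prefix='0111' -> emit 'c', reset
Bit 11: prefix='0' (no match yet)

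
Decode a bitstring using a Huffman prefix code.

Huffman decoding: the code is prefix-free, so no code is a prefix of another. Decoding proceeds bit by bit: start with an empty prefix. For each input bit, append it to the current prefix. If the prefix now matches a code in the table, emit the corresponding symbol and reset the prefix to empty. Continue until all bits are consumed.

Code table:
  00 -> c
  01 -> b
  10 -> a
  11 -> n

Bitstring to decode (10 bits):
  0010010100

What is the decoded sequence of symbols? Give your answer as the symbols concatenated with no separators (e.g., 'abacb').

Bit 0: prefix='0' (no match yet)
Bit 1: prefix='00' -> emit 'c', reset
Bit 2: prefix='1' (no match yet)
Bit 3: prefix='10' -> emit 'a', reset
Bit 4: prefix='0' (no match yet)
Bit 5: prefix='01' -> emit 'b', reset
Bit 6: prefix='0' (no match yet)
Bit 7: prefix='01' -> emit 'b', reset
Bit 8: prefix='0' (no match yet)
Bit 9: prefix='00' -> emit 'c', reset

Answer: cabbc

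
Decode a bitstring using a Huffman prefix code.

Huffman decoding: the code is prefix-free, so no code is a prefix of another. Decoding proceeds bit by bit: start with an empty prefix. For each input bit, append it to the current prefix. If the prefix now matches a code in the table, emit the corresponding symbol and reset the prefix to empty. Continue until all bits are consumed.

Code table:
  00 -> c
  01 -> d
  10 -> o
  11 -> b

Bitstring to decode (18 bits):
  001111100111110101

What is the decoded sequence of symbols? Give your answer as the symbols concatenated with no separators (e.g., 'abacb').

Answer: cbbodbbdd

Derivation:
Bit 0: prefix='0' (no match yet)
Bit 1: prefix='00' -> emit 'c', reset
Bit 2: prefix='1' (no match yet)
Bit 3: prefix='11' -> emit 'b', reset
Bit 4: prefix='1' (no match yet)
Bit 5: prefix='11' -> emit 'b', reset
Bit 6: prefix='1' (no match yet)
Bit 7: prefix='10' -> emit 'o', reset
Bit 8: prefix='0' (no match yet)
Bit 9: prefix='01' -> emit 'd', reset
Bit 10: prefix='1' (no match yet)
Bit 11: prefix='11' -> emit 'b', reset
Bit 12: prefix='1' (no match yet)
Bit 13: prefix='11' -> emit 'b', reset
Bit 14: prefix='0' (no match yet)
Bit 15: prefix='01' -> emit 'd', reset
Bit 16: prefix='0' (no match yet)
Bit 17: prefix='01' -> emit 'd', reset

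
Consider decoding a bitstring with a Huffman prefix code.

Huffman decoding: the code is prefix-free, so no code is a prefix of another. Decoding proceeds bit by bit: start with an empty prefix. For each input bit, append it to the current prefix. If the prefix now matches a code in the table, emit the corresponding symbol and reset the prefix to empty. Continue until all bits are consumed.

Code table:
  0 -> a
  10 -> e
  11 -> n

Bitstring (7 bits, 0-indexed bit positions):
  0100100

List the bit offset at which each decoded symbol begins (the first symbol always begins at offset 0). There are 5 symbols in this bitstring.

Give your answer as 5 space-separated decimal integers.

Bit 0: prefix='0' -> emit 'a', reset
Bit 1: prefix='1' (no match yet)
Bit 2: prefix='10' -> emit 'e', reset
Bit 3: prefix='0' -> emit 'a', reset
Bit 4: prefix='1' (no match yet)
Bit 5: prefix='10' -> emit 'e', reset
Bit 6: prefix='0' -> emit 'a', reset

Answer: 0 1 3 4 6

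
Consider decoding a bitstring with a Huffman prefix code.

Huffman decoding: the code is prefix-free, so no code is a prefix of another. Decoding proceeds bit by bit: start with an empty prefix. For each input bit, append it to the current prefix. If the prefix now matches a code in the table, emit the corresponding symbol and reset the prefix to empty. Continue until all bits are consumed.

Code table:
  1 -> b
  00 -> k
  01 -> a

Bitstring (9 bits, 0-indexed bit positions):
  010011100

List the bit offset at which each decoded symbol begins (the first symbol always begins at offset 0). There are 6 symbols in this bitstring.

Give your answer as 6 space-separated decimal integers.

Answer: 0 2 4 5 6 7

Derivation:
Bit 0: prefix='0' (no match yet)
Bit 1: prefix='01' -> emit 'a', reset
Bit 2: prefix='0' (no match yet)
Bit 3: prefix='00' -> emit 'k', reset
Bit 4: prefix='1' -> emit 'b', reset
Bit 5: prefix='1' -> emit 'b', reset
Bit 6: prefix='1' -> emit 'b', reset
Bit 7: prefix='0' (no match yet)
Bit 8: prefix='00' -> emit 'k', reset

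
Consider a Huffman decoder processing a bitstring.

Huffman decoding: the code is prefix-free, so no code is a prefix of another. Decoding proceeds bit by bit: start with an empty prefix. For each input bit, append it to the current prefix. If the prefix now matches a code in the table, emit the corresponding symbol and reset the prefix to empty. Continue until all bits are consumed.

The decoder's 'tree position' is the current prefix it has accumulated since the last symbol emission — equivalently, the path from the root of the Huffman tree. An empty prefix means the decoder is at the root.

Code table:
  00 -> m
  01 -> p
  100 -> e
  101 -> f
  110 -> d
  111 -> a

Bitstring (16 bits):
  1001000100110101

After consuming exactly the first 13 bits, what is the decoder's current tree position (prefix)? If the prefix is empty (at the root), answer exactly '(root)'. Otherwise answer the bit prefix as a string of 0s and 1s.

Bit 0: prefix='1' (no match yet)
Bit 1: prefix='10' (no match yet)
Bit 2: prefix='100' -> emit 'e', reset
Bit 3: prefix='1' (no match yet)
Bit 4: prefix='10' (no match yet)
Bit 5: prefix='100' -> emit 'e', reset
Bit 6: prefix='0' (no match yet)
Bit 7: prefix='01' -> emit 'p', reset
Bit 8: prefix='0' (no match yet)
Bit 9: prefix='00' -> emit 'm', reset
Bit 10: prefix='1' (no match yet)
Bit 11: prefix='11' (no match yet)
Bit 12: prefix='110' -> emit 'd', reset

Answer: (root)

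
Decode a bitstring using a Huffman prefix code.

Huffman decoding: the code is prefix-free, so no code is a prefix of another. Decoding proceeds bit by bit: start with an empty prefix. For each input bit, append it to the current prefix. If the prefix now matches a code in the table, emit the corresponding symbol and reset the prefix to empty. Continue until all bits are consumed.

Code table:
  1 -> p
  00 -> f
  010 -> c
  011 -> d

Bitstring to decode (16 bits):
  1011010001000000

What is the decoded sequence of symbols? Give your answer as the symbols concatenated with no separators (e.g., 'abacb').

Answer: pdcfpfff

Derivation:
Bit 0: prefix='1' -> emit 'p', reset
Bit 1: prefix='0' (no match yet)
Bit 2: prefix='01' (no match yet)
Bit 3: prefix='011' -> emit 'd', reset
Bit 4: prefix='0' (no match yet)
Bit 5: prefix='01' (no match yet)
Bit 6: prefix='010' -> emit 'c', reset
Bit 7: prefix='0' (no match yet)
Bit 8: prefix='00' -> emit 'f', reset
Bit 9: prefix='1' -> emit 'p', reset
Bit 10: prefix='0' (no match yet)
Bit 11: prefix='00' -> emit 'f', reset
Bit 12: prefix='0' (no match yet)
Bit 13: prefix='00' -> emit 'f', reset
Bit 14: prefix='0' (no match yet)
Bit 15: prefix='00' -> emit 'f', reset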